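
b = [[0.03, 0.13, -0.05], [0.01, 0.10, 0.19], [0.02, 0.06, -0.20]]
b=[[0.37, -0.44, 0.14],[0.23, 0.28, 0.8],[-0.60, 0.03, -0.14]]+[[-0.34,0.57,-0.19], [-0.22,-0.18,-0.61], [0.62,0.03,-0.06]]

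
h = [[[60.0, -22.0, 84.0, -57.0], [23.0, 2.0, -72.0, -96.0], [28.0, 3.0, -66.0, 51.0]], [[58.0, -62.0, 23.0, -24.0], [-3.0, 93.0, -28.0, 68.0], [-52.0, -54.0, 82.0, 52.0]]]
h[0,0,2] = 84.0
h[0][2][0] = 28.0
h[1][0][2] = 23.0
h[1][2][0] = -52.0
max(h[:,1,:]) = 93.0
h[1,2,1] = -54.0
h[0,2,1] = 3.0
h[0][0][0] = 60.0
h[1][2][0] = -52.0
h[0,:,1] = [-22.0, 2.0, 3.0]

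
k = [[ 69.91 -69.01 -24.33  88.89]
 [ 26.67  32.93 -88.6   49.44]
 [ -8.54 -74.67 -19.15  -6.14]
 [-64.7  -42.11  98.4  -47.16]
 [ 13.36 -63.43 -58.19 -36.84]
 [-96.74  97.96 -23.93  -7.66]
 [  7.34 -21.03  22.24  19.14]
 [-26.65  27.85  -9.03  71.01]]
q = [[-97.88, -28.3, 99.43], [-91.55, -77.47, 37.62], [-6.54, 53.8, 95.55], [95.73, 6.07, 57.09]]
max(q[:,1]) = 53.8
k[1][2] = -88.6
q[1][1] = -77.47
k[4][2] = -58.19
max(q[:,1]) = 53.8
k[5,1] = 97.96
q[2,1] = 53.8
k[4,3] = -36.84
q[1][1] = -77.47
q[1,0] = -91.55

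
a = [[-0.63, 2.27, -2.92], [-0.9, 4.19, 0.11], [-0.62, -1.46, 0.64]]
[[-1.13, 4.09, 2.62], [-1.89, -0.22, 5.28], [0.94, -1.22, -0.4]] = a@[[-0.27, 0.35, -1.43], [-0.51, 0.06, 0.95], [0.05, -1.43, 0.15]]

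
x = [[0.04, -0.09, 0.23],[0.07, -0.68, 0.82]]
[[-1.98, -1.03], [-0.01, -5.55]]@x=[[-0.15,0.88,-1.30], [-0.39,3.77,-4.55]]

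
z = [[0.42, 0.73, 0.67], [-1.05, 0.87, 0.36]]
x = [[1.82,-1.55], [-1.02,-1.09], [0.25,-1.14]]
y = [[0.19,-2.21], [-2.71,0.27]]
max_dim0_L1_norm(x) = 3.78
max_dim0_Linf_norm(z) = 1.05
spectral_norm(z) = 1.47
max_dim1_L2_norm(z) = 1.41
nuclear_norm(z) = 2.46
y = z @ x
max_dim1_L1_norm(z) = 2.28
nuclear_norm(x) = 4.21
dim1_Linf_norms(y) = [2.21, 2.71]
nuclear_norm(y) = 4.92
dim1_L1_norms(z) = [1.82, 2.28]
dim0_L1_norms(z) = [1.47, 1.6, 1.03]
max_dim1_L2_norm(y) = 2.72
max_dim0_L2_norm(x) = 2.21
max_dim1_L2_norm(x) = 2.39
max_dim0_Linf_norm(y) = 2.71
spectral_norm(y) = 2.80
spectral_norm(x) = 2.58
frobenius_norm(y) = 3.51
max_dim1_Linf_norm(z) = 1.05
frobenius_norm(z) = 1.77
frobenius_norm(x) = 3.05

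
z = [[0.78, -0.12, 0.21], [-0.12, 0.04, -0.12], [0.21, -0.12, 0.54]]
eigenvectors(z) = [[0.84, -0.53, 0.10], [-0.18, -0.10, 0.98], [0.51, 0.84, 0.18]]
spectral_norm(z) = 0.93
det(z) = 0.00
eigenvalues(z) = [0.93, 0.42, 0.01]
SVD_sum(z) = [[0.66, -0.14, 0.40], [-0.14, 0.03, -0.09], [0.4, -0.09, 0.24]] + [[0.12, 0.02, -0.19], [0.02, 0.0, -0.04], [-0.19, -0.04, 0.30]] + [[0.00, 0.00, 0.0], [0.0, 0.01, 0.0], [0.0, 0.00, 0.0]]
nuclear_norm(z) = 1.36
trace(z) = 1.36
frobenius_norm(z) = 1.02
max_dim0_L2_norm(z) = 0.82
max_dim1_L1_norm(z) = 1.11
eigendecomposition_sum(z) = [[0.66,-0.14,0.40],[-0.14,0.03,-0.09],[0.4,-0.09,0.24]] + [[0.12, 0.02, -0.19],[0.02, 0.00, -0.04],[-0.19, -0.04, 0.3]] + [[0.00, 0.00, 0.0], [0.0, 0.01, 0.0], [0.00, 0.0, 0.0]]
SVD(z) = [[-0.84, -0.53, 0.1], [0.18, -0.10, 0.98], [-0.51, 0.84, 0.18]] @ diag([0.9321479885819741, 0.4224583240020717, 0.005393687415954513]) @ [[-0.84, 0.18, -0.51], [-0.53, -0.10, 0.84], [0.1, 0.98, 0.18]]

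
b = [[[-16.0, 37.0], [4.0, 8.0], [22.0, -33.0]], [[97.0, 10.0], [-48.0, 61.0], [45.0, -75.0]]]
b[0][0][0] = -16.0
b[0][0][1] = 37.0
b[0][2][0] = 22.0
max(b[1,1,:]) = 61.0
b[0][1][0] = 4.0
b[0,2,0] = 22.0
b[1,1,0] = -48.0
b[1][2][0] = 45.0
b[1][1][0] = -48.0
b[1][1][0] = -48.0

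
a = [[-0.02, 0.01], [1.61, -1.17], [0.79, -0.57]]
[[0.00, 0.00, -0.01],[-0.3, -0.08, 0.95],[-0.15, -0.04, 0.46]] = a @ [[-0.09, -0.34, 0.42], [0.13, -0.4, -0.23]]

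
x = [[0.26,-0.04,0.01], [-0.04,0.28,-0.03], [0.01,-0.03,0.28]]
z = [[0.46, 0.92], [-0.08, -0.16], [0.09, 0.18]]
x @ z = [[0.12, 0.25], [-0.04, -0.09], [0.03, 0.06]]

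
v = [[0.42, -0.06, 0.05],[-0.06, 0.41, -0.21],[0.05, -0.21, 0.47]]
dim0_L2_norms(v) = [0.43, 0.46, 0.52]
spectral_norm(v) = 0.68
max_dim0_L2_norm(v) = 0.52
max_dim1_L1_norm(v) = 0.73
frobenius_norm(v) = 0.82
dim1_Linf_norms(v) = [0.42, 0.41, 0.47]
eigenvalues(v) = [0.68, 0.4, 0.23]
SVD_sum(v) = [[0.06, -0.12, 0.14], [-0.12, 0.27, -0.31], [0.14, -0.31, 0.35]] + [[0.36, 0.05, -0.1], [0.05, 0.01, -0.01], [-0.10, -0.01, 0.03]] + [[0.00, 0.01, 0.01], [0.01, 0.13, 0.11], [0.01, 0.11, 0.09]]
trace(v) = 1.30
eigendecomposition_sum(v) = [[0.06, -0.12, 0.14], [-0.12, 0.27, -0.31], [0.14, -0.31, 0.35]] + [[0.36, 0.05, -0.1], [0.05, 0.01, -0.01], [-0.10, -0.01, 0.03]] + [[0.0,  0.01,  0.01],  [0.01,  0.13,  0.11],  [0.01,  0.11,  0.09]]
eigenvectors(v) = [[0.29, -0.95, 0.07], [-0.63, -0.14, 0.76], [0.72, 0.26, 0.64]]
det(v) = 0.06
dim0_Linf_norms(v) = [0.42, 0.41, 0.47]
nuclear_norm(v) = 1.30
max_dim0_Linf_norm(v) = 0.47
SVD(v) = [[-0.29, -0.95, 0.07], [0.63, -0.14, 0.76], [-0.72, 0.26, 0.64]] @ diag([0.6754274447097525, 0.39758671293697756, 0.22698584235326985]) @ [[-0.29, 0.63, -0.72],[-0.95, -0.14, 0.26],[0.07, 0.76, 0.64]]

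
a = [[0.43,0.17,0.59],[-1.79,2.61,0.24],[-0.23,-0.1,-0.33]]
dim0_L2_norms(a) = [1.86, 2.62, 0.72]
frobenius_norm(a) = 3.29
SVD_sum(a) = [[0.04,  -0.05,  -0.00], [-1.80,  2.60,  0.23], [-0.01,  0.02,  0.0]] + [[0.39, 0.22, 0.6], [0.01, 0.01, 0.01], [-0.22, -0.12, -0.33]] + [[0.0, 0.00, -0.00], [0.0, 0.0, -0.0], [0.0, 0.00, -0.0]]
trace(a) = 2.71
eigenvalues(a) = [2.47, 0.25, -0.02]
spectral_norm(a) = 3.17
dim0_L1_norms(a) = [2.45, 2.88, 1.16]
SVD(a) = [[-0.02, -0.87, 0.48], [1.00, -0.02, 0.0], [0.01, 0.48, 0.87]] @ diag([3.1745835129150146, 0.8541110979570827, 0.003708352021544545]) @ [[-0.57,0.82,0.07], [-0.53,-0.29,-0.80], [0.63,0.49,-0.60]]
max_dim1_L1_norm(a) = 4.64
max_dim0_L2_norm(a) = 2.62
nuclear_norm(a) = 4.03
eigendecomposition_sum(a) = [[-0.16,0.19,-0.02], [-2.27,2.62,-0.25], [0.09,-0.11,0.01]] + [[0.57, -0.02, 0.57], [0.47, -0.01, 0.47], [-0.31, 0.01, -0.31]] + [[0.02, 0.00, 0.04],[0.01, 0.00, 0.03],[-0.02, -0.0, -0.04]]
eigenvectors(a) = [[-0.07,-0.72,-0.63],  [-1.00,-0.58,-0.48],  [0.04,0.38,0.61]]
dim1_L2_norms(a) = [0.75, 3.17, 0.41]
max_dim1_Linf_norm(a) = 2.61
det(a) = -0.01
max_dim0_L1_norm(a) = 2.88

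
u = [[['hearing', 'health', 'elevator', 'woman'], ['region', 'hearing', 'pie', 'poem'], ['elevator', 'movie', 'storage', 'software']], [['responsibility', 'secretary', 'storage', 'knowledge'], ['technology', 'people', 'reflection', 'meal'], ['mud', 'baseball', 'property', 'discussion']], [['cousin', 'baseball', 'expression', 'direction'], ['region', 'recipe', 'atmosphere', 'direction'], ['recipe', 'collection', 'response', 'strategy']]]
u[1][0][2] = 'storage'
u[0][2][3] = 'software'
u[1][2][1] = 'baseball'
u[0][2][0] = 'elevator'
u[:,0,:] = [['hearing', 'health', 'elevator', 'woman'], ['responsibility', 'secretary', 'storage', 'knowledge'], ['cousin', 'baseball', 'expression', 'direction']]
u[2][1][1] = 'recipe'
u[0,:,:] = [['hearing', 'health', 'elevator', 'woman'], ['region', 'hearing', 'pie', 'poem'], ['elevator', 'movie', 'storage', 'software']]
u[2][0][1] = 'baseball'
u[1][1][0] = 'technology'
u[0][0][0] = 'hearing'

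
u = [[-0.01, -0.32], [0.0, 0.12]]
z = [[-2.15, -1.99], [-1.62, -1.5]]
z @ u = [[0.02,0.45], [0.02,0.34]]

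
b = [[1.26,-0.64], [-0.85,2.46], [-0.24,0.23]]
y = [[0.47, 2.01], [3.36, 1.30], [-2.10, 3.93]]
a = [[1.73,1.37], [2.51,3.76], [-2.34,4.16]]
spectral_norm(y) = 4.74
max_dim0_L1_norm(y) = 7.24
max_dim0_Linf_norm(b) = 2.46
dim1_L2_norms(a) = [2.21, 4.52, 4.77]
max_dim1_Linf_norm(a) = 4.16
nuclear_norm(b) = 3.75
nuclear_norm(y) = 8.56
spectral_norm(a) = 5.79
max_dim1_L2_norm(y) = 4.46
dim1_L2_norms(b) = [1.41, 2.6, 0.33]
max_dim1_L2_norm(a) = 4.77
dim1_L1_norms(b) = [1.9, 3.31, 0.47]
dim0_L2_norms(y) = [3.99, 4.6]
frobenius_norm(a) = 6.93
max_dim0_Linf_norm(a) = 4.16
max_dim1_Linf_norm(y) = 3.93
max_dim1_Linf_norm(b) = 2.46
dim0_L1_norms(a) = [6.58, 9.29]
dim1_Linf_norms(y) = [2.01, 3.36, 3.93]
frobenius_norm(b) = 2.98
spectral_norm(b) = 2.84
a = y + b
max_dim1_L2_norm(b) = 2.6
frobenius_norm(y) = 6.09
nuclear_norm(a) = 9.61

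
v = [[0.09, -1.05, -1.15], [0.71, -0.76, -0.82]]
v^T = [[0.09, 0.71], [-1.05, -0.76], [-1.15, -0.82]]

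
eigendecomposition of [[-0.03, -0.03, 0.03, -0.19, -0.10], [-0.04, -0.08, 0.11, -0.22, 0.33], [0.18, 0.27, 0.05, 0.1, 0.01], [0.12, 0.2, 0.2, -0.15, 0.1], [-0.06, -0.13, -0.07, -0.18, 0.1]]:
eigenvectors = [[-0.28+0.02j, (-0.28-0.02j), (0.33+0j), 0.79+0.00j, 0.65+0.00j],[(0.11+0.47j), (0.11-0.47j), (0.51+0j), -0.58+0.00j, (-0.65+0j)],[(0.52+0j), (0.52-0j), (-0.78+0j), 0.18+0.00j, 0.31+0.00j],[(0.41+0.1j), (0.41-0.1j), (0.04+0j), (0.06+0j), (0.22+0j)],[(-0.27+0.4j), (-0.27-0.4j), (0.12+0j), (-0.05+0j), 0.10+0.00j]]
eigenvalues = [(0.09+0.28j), (0.09-0.28j), (-0.21+0j), (-0.01+0j), (-0.07+0j)]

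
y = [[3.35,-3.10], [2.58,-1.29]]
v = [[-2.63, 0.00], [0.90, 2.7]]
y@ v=[[-11.6, -8.37], [-7.95, -3.48]]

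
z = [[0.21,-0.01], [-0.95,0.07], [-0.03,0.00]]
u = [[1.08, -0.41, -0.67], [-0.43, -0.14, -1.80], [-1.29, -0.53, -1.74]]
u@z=[[0.64, -0.04], [0.1, -0.01], [0.28, -0.02]]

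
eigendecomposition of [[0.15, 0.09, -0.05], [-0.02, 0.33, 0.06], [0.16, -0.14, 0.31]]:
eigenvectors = [[0.48-0.10j, (0.48+0.1j), (0.66+0j)], [0.29+0.36j, 0.29-0.36j, (0.62+0j)], [(-0.73+0j), -0.73-0.00j, -0.43+0.00j]]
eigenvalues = [(0.26+0.09j), (0.26-0.09j), (0.27+0j)]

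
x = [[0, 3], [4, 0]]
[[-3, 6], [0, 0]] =x @ [[0, 0], [-1, 2]]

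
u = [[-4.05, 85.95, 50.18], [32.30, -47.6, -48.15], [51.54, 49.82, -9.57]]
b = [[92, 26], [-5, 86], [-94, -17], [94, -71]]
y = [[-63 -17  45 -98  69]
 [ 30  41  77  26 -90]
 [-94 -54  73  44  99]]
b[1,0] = -5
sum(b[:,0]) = 87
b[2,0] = -94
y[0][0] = -63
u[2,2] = -9.57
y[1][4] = -90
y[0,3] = -98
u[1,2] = -48.15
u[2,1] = 49.82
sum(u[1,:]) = -63.45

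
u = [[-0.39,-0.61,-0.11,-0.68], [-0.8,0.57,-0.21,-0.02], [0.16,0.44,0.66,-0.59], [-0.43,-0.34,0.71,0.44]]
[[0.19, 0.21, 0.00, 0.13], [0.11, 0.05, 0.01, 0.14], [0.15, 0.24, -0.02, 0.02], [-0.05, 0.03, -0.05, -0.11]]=u @ [[-0.12, -0.10, 0.01, -0.11], [0.03, 0.00, 0.01, 0.04], [0.02, 0.15, -0.05, -0.11], [-0.24, -0.27, -0.01, -0.15]]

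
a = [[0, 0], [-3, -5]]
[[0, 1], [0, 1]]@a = [[-3, -5], [-3, -5]]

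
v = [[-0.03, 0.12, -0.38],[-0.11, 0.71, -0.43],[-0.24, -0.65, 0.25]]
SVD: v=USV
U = [[-0.26, 0.70, -0.66], [-0.74, 0.30, 0.61], [0.62, 0.65, 0.44]]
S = [1.12, 0.34, 0.19]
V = [[-0.05, -0.86, 0.51], [-0.62, -0.37, -0.69], [-0.78, 0.36, 0.51]]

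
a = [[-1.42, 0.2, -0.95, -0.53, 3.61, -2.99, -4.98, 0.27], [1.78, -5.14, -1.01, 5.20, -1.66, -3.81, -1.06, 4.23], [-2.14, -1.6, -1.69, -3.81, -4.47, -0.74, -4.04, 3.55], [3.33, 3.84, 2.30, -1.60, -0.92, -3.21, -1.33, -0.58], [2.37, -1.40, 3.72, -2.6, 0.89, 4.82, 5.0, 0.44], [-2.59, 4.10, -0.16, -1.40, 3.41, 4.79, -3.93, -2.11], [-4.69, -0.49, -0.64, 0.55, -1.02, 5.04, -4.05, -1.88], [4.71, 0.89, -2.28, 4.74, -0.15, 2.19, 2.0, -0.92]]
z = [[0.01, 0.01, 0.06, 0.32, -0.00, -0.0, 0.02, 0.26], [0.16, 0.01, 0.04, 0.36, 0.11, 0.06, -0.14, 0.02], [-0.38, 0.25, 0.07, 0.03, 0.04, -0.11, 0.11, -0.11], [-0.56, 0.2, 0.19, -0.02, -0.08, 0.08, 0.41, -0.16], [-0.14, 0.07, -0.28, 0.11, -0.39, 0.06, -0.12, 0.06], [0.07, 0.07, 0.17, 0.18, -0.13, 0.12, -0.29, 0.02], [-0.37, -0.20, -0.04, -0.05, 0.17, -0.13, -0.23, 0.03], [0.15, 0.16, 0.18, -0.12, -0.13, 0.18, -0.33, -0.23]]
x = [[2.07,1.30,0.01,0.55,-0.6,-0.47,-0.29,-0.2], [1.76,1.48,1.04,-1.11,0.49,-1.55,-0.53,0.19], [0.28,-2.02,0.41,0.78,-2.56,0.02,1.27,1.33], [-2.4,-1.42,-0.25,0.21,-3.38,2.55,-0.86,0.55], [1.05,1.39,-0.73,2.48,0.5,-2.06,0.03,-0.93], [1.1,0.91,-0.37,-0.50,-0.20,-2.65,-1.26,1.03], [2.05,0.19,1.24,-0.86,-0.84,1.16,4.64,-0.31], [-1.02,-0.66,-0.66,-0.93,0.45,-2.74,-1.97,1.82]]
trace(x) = 8.48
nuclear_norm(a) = 57.41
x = z @ a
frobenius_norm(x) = 11.59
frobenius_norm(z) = 1.51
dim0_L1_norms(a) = [23.03, 17.66, 12.75, 20.43, 16.13, 27.59, 26.39, 13.98]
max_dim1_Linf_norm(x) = 4.64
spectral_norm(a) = 13.50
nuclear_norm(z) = 3.62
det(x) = -92.39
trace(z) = -0.66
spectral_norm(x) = 7.33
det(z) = 0.00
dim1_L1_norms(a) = [14.95, 23.89, 22.04, 17.11, 21.24, 22.49, 18.36, 17.88]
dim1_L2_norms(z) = [0.42, 0.44, 0.5, 0.77, 0.54, 0.43, 0.53, 0.55]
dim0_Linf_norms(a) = [4.71, 5.14, 3.72, 5.2, 4.47, 5.04, 5.0, 4.23]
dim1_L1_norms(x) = [5.49, 8.15, 8.67, 11.62, 9.17, 8.02, 11.29, 10.25]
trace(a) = -9.14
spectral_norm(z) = 0.96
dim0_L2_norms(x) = [4.56, 3.63, 1.99, 3.19, 4.45, 5.41, 5.45, 2.74]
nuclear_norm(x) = 25.98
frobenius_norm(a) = 23.49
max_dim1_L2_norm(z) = 0.77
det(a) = -1013785.08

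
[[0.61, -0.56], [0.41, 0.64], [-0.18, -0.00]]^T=[[0.61, 0.41, -0.18], [-0.56, 0.64, -0.00]]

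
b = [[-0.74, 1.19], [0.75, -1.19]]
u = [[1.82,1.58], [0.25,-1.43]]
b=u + [[-2.56,-0.39], [0.5,0.24]]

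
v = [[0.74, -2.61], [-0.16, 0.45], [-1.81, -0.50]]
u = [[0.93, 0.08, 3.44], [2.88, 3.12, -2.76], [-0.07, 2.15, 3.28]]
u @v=[[-5.55, -4.11], [6.63, -4.73], [-6.33, -0.49]]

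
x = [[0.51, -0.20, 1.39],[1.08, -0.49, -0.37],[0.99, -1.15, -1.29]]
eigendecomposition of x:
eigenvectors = [[(-0.38+0j), (0.71+0j), (0.71-0j)], [(0.4+0j), (0.57-0.35j), (0.57+0.35j)], [(0.83+0j), 0.08+0.20j, 0.08-0.20j]]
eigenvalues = [(-2.3+0j), (0.51+0.49j), (0.51-0.49j)]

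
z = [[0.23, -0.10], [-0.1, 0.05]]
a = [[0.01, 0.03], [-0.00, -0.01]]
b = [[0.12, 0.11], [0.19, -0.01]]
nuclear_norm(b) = 0.33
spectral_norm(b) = 0.23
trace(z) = 0.28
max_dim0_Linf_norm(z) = 0.23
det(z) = 0.00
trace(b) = 0.11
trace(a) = 0.00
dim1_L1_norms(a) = [0.04, 0.01]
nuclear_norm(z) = 0.28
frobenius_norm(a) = 0.03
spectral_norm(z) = 0.27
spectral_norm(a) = 0.03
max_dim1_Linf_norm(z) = 0.23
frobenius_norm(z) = 0.27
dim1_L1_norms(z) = [0.33, 0.15]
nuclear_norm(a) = 0.04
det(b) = -0.02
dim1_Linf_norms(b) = [0.12, 0.19]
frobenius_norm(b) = 0.25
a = z @ b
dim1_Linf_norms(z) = [0.23, 0.1]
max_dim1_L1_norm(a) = 0.04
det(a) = -0.00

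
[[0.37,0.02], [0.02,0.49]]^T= [[0.37, 0.02], [0.02, 0.49]]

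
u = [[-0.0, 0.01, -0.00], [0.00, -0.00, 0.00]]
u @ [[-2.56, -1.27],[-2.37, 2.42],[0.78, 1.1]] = [[-0.02, 0.02], [0.00, 0.0]]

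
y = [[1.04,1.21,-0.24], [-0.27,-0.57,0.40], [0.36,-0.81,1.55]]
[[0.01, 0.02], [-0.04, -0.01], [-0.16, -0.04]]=y@[[-0.04, -0.08],  [0.03, 0.09],  [-0.08, 0.04]]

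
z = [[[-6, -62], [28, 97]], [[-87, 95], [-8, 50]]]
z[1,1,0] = -8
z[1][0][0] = -87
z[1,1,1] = 50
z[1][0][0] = -87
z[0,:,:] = [[-6, -62], [28, 97]]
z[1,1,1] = 50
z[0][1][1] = 97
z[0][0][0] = -6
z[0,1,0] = 28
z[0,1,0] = 28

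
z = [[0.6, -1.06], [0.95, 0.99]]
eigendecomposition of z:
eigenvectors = [[0.73+0.00j, (0.73-0j)], [-0.13-0.67j, (-0.13+0.67j)]]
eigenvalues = [(0.8+0.98j), (0.8-0.98j)]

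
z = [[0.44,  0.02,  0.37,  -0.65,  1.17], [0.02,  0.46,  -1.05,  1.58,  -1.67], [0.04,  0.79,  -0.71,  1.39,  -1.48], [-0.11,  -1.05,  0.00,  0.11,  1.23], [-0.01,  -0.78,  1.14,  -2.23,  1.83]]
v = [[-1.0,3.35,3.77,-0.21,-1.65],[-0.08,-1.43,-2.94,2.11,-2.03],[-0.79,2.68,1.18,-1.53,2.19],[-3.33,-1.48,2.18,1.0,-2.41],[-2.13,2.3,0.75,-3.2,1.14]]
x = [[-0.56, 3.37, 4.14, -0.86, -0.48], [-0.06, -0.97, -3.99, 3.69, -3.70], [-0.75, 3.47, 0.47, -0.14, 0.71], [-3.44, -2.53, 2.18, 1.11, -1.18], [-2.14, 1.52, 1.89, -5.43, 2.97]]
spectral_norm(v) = 7.88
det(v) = -343.84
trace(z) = 2.13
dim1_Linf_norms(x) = [4.14, 3.99, 3.47, 3.44, 5.43]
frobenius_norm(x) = 12.72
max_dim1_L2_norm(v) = 5.4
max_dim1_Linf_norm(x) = 5.43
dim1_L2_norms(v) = [5.4, 4.39, 4.04, 4.98, 4.68]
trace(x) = 3.02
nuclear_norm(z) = 7.22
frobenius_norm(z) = 5.18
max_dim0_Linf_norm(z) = 2.23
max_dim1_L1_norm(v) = 10.4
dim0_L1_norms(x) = [6.95, 11.86, 12.67, 11.23, 9.04]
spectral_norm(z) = 4.95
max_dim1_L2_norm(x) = 6.98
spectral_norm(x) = 10.05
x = v + z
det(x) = -951.95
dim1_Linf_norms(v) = [3.77, 2.94, 2.68, 3.33, 3.2]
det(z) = -0.00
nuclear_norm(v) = 20.12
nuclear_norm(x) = 24.28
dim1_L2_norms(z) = [1.46, 2.57, 2.29, 1.62, 3.2]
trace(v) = 0.89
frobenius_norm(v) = 10.56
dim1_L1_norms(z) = [2.65, 4.78, 4.41, 2.5, 5.99]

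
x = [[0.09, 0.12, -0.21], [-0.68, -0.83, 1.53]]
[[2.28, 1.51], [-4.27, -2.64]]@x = [[-0.82, -0.98, 1.83],[1.41, 1.68, -3.14]]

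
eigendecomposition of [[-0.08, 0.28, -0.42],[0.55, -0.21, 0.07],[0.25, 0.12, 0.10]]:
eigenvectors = [[-0.50+0.00j, 0.02-0.51j, (0.02+0.51j)],  [(0.86+0j), -0.41-0.43j, -0.41+0.43j],  [0.04+0.00j, -0.63+0.00j, (-0.63-0j)]]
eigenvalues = [(-0.53+0j), (0.17+0.28j), (0.17-0.28j)]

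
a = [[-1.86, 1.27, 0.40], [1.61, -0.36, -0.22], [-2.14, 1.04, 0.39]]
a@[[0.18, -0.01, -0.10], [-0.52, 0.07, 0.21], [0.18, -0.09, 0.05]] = [[-0.92, 0.07, 0.47], [0.44, -0.02, -0.25], [-0.86, 0.06, 0.45]]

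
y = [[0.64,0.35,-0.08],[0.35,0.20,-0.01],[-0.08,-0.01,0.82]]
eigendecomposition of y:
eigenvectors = [[0.49, -0.65, 0.58], [-0.87, -0.34, 0.35], [0.04, 0.68, 0.73]]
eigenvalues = [0.01, 0.9, 0.75]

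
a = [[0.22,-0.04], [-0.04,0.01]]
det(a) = 0.001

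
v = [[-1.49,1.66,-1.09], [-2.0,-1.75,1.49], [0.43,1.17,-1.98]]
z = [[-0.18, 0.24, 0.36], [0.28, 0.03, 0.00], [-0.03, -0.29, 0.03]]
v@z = [[0.77,  0.01,  -0.57], [-0.17,  -0.96,  -0.68], [0.31,  0.71,  0.10]]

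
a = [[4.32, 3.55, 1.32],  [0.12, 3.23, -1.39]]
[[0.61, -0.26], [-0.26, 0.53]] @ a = [[2.60, 1.33, 1.17], [-1.06, 0.79, -1.08]]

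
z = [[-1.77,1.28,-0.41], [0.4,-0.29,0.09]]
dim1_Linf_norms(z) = [1.77, 0.4]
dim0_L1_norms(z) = [2.17, 1.57, 0.5]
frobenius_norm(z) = 2.28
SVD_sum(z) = [[-1.77, 1.28, -0.41], [0.4, -0.29, 0.09]] + [[0.0, -0.00, -0.0], [0.00, -0.0, -0.0]]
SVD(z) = [[-0.98, 0.22], [0.22, 0.98]] @ diag([2.278506700135379, 0.00268652902216941]) @ [[0.80, -0.58, 0.18], [0.02, -0.28, -0.96]]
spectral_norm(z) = 2.28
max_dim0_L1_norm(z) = 2.17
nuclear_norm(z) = 2.28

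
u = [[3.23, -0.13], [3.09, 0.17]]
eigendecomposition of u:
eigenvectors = [[0.69, 0.04], [0.73, 1.0]]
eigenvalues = [3.09, 0.31]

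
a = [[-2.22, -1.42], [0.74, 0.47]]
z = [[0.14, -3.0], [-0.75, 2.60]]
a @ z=[[0.75, 2.97], [-0.25, -1.0]]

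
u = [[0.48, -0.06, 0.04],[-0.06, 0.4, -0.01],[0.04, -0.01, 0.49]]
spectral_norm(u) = 0.54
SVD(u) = [[-0.72, -0.50, 0.49],  [0.34, 0.36, 0.87],  [-0.61, 0.79, -0.09]] @ diag([0.5427543850551406, 0.46025983021545436, 0.3669857847294047]) @ [[-0.72, 0.34, -0.61], [-0.5, 0.36, 0.79], [0.49, 0.87, -0.09]]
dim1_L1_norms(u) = [0.58, 0.47, 0.54]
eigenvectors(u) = [[0.49, 0.72, -0.50], [0.87, -0.34, 0.36], [-0.09, 0.61, 0.79]]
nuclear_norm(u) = 1.37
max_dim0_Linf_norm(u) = 0.49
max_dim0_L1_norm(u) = 0.58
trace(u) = 1.37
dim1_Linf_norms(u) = [0.48, 0.4, 0.49]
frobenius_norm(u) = 0.80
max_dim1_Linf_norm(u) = 0.49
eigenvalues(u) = [0.37, 0.54, 0.46]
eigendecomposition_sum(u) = [[0.09, 0.16, -0.02], [0.16, 0.28, -0.03], [-0.02, -0.03, 0.00]] + [[0.28, -0.13, 0.24], [-0.13, 0.06, -0.11], [0.24, -0.11, 0.2]] + [[0.11, -0.08, -0.18], [-0.08, 0.06, 0.13], [-0.18, 0.13, 0.29]]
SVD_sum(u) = [[0.28,-0.13,0.24], [-0.13,0.06,-0.11], [0.24,-0.11,0.20]] + [[0.11, -0.08, -0.18], [-0.08, 0.06, 0.13], [-0.18, 0.13, 0.29]] + [[0.09, 0.16, -0.02], [0.16, 0.28, -0.03], [-0.02, -0.03, 0.00]]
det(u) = 0.09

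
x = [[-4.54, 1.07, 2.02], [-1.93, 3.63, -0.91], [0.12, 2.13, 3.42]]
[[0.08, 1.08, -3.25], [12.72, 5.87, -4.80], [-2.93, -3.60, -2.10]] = x@[[-0.50,-0.73,0.48],[2.62,0.84,-1.06],[-2.47,-1.55,0.03]]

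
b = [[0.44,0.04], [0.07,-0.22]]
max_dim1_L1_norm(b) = 0.48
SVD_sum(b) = [[0.44, 0.01], [0.07, 0.00]] + [[-0.0, 0.03],[0.0, -0.22]]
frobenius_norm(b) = 0.50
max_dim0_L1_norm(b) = 0.51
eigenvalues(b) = [0.44, -0.22]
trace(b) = 0.22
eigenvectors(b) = [[0.99, -0.06], [0.10, 1.0]]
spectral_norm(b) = 0.45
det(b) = -0.10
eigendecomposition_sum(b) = [[0.44, 0.03], [0.05, 0.0]] + [[-0.0, 0.01], [0.02, -0.22]]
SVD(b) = [[-0.99,-0.15], [-0.15,0.99]] @ diag([0.44556995572227465, 0.2235339226105295]) @ [[-1.0, -0.01], [0.01, -1.00]]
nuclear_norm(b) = 0.67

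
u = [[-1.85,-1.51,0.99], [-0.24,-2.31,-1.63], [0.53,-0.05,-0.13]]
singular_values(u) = [3.13, 2.27, 0.31]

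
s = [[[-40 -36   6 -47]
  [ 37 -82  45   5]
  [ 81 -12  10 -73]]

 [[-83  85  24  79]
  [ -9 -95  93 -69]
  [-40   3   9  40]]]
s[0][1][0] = 37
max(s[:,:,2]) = 93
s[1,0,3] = 79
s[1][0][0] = -83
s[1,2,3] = 40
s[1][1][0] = -9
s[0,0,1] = -36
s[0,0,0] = -40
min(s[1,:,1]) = -95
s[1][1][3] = -69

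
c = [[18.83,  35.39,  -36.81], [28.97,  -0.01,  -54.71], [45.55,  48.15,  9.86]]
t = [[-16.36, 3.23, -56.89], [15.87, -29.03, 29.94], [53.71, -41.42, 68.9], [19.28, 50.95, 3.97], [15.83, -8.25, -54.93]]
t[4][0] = 15.83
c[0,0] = 18.83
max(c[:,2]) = 9.86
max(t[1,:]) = 29.94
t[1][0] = 15.87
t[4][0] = 15.83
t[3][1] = 50.95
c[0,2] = -36.81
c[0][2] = -36.81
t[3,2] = 3.97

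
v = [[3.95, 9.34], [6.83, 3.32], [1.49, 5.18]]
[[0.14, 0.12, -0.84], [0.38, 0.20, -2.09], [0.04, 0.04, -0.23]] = v@[[0.06, 0.03, -0.33], [-0.01, -0.00, 0.05]]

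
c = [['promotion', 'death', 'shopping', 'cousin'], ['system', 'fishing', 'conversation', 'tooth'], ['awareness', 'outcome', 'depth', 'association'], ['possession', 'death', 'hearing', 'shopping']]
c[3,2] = 'hearing'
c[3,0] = 'possession'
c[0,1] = 'death'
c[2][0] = 'awareness'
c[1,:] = ['system', 'fishing', 'conversation', 'tooth']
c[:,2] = ['shopping', 'conversation', 'depth', 'hearing']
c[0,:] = ['promotion', 'death', 'shopping', 'cousin']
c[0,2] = 'shopping'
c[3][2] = 'hearing'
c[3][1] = 'death'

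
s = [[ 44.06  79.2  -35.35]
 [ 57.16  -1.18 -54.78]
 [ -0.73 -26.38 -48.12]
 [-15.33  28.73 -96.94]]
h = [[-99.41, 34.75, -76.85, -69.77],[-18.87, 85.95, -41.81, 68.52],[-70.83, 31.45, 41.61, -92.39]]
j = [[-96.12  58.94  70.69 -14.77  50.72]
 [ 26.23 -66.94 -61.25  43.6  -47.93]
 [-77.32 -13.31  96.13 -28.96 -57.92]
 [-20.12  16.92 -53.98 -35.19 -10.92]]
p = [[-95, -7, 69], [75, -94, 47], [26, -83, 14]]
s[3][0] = -15.33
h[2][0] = -70.83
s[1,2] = -54.78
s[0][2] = -35.35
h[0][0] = -99.41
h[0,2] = -76.85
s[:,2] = [-35.35, -54.78, -48.12, -96.94]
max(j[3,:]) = 16.92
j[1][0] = 26.23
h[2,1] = 31.45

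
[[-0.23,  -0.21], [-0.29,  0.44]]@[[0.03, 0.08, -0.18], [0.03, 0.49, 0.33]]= [[-0.01, -0.12, -0.03], [0.00, 0.19, 0.2]]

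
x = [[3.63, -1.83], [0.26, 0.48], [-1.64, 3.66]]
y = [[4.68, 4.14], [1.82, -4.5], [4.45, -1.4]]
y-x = [[1.05, 5.97],[1.56, -4.98],[6.09, -5.06]]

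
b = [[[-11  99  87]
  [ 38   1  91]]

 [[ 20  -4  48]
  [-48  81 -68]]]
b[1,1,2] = -68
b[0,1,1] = 1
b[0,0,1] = 99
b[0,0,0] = -11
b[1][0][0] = 20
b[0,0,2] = 87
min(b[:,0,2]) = 48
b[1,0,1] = -4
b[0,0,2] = 87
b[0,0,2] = 87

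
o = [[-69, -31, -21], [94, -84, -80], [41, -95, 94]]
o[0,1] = -31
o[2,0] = 41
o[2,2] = 94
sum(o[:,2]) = -7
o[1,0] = 94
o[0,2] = -21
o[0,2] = -21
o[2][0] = 41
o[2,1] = -95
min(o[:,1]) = -95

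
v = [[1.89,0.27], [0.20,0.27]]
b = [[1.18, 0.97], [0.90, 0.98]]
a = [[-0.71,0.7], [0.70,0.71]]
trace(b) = 2.16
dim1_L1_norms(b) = [2.15, 1.88]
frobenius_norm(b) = 2.03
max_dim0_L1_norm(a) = 1.41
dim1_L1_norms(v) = [2.16, 0.47]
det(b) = 0.28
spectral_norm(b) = 2.02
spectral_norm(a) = 1.00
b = a + v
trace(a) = 0.00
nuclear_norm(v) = 2.16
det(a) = -0.99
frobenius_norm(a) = 1.41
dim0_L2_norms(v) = [1.9, 0.38]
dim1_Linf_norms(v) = [1.89, 0.27]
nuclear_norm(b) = 2.16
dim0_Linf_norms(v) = [1.89, 0.27]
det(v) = 0.46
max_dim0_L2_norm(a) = 1.0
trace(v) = 2.16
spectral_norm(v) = 1.92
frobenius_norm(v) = 1.94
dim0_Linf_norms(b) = [1.18, 0.98]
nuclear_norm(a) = 1.99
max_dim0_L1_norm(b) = 2.08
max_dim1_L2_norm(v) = 1.91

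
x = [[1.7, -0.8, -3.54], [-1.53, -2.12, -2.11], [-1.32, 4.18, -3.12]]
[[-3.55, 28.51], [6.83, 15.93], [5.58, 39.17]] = x @ [[-3.40, -1.05], [-0.18, 2.27], [-0.59, -9.07]]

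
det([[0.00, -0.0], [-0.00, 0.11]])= 0.000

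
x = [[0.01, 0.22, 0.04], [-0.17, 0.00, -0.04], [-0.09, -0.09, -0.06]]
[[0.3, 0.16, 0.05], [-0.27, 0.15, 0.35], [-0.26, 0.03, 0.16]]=x @ [[1.56, -0.63, -2.02], [1.29, 0.94, 0.36], [0.12, -1.03, -0.12]]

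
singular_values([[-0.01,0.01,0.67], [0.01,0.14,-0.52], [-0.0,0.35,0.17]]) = [0.87, 0.38, 0.0]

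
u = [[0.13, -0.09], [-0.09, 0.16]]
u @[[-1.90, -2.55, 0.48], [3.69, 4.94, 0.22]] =[[-0.58,-0.78,0.04], [0.76,1.02,-0.01]]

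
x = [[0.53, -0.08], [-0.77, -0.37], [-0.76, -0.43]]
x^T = [[0.53, -0.77, -0.76],[-0.08, -0.37, -0.43]]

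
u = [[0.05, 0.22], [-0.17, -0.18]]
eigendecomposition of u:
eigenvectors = [[0.75+0.00j, (0.75-0j)], [-0.39+0.53j, -0.39-0.53j]]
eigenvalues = [(-0.06+0.16j), (-0.06-0.16j)]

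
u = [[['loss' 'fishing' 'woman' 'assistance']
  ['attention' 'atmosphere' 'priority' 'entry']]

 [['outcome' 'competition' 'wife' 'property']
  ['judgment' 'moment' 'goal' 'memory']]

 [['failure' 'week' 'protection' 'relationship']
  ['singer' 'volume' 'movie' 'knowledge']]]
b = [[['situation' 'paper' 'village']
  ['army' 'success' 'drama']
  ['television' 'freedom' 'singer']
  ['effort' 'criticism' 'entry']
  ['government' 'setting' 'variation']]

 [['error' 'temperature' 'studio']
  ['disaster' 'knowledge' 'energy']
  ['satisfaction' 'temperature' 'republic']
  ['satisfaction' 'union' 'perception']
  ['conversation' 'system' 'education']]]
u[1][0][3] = 'property'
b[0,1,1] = 'success'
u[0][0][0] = 'loss'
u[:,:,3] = [['assistance', 'entry'], ['property', 'memory'], ['relationship', 'knowledge']]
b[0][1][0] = 'army'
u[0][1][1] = 'atmosphere'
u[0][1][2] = 'priority'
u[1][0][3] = 'property'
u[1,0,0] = 'outcome'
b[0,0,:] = ['situation', 'paper', 'village']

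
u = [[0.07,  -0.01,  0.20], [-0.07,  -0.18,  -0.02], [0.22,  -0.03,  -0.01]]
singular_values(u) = [0.26, 0.18, 0.18]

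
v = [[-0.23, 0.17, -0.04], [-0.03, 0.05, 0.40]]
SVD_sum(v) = [[0.0,-0.00,-0.00], [-0.03,0.05,0.40]] + [[-0.23, 0.17, -0.04], [-0.00, 0.00, -0.0]]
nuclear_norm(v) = 0.69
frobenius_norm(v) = 0.50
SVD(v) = [[-0.01, 1.00],[1.0, 0.01]] @ diag([0.4042332244471049, 0.2887827907841749]) @ [[-0.07, 0.12, 0.99],[-0.80, 0.59, -0.13]]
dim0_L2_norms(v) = [0.23, 0.18, 0.4]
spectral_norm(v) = 0.40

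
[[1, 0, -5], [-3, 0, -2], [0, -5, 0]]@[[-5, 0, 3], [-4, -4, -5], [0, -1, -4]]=[[-5, 5, 23], [15, 2, -1], [20, 20, 25]]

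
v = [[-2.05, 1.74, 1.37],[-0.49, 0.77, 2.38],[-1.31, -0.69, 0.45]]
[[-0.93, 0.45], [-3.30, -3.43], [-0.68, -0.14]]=v@[[-0.24,-0.88],[0.42,0.67],[-1.57,-1.84]]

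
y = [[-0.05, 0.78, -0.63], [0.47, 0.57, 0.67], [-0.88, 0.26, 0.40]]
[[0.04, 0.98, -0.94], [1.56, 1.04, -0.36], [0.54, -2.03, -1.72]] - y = [[0.09,0.2,-0.31], [1.09,0.47,-1.03], [1.42,-2.29,-2.12]]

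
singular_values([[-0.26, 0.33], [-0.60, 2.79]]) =[2.88, 0.18]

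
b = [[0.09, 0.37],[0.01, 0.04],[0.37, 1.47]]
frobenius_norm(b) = 1.56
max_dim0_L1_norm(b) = 1.88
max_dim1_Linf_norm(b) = 1.47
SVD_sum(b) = [[0.09, 0.37], [0.01, 0.04], [0.37, 1.47]] + [[-0.0, 0.0], [-0.00, 0.00], [0.00, -0.0]]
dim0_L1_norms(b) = [0.47, 1.88]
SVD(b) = [[-0.24, 0.97], [-0.03, 0.02], [-0.97, -0.24]] @ diag([1.5634869157177973, 0.002943531764375807]) @ [[-0.24,  -0.97],[-0.97,  0.24]]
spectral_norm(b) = 1.56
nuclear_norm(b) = 1.57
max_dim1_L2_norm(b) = 1.52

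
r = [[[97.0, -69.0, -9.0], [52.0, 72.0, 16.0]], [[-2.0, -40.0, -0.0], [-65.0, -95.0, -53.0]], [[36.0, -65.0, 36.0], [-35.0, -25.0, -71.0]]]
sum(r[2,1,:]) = -131.0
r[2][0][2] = 36.0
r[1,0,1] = -40.0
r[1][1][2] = -53.0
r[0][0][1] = -69.0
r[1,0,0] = -2.0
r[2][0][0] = 36.0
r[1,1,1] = -95.0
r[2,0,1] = -65.0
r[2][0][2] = 36.0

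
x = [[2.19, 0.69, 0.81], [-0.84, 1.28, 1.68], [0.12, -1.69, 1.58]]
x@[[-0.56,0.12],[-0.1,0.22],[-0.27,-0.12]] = [[-1.51, 0.32], [-0.11, -0.02], [-0.32, -0.55]]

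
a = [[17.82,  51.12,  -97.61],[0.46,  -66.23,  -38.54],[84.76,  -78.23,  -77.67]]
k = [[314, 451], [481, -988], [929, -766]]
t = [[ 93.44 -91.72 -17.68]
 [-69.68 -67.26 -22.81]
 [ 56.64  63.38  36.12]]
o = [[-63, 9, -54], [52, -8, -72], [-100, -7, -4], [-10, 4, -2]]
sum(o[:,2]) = -132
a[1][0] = 0.46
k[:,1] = [451, -988, -766]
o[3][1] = 4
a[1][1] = -66.23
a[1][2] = -38.54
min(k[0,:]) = 314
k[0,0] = 314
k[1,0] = 481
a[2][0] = 84.76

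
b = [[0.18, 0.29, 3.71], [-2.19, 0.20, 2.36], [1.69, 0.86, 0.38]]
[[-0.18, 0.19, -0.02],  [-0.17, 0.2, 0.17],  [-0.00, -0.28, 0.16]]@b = [[-0.48, -0.03, -0.23], [-0.18, 0.14, -0.09], [0.88, 0.08, -0.60]]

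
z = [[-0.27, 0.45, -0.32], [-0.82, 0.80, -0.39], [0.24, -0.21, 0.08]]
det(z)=-0.001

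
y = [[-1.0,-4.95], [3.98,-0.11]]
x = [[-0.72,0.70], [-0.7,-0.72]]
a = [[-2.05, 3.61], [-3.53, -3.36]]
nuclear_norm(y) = 9.00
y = x @ a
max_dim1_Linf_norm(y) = 4.95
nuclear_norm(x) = 2.01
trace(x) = -1.44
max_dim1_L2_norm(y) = 5.05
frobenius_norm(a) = 6.40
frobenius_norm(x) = 1.42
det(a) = 19.63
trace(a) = -5.41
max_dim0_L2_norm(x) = 1.0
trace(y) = -1.11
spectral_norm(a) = 5.14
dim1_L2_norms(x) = [1.0, 1.0]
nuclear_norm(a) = 8.96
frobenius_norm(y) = 6.43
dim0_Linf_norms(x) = [0.72, 0.72]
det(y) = 19.81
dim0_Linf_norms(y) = [3.98, 4.95]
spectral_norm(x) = 1.00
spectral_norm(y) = 5.16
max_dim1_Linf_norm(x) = 0.72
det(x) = 1.01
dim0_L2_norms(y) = [4.1, 4.95]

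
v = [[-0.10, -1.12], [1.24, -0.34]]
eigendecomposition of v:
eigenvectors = [[0.07+0.69j, (0.07-0.69j)],  [(0.72+0j), (0.72-0j)]]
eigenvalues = [(-0.22+1.17j), (-0.22-1.17j)]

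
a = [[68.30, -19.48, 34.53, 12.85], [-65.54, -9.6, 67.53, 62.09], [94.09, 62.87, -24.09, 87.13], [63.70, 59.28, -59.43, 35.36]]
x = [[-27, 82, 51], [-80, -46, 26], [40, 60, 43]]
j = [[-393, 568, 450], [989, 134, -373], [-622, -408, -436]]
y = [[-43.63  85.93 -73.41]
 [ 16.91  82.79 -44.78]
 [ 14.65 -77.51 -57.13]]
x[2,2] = 43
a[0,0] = 68.3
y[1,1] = 82.79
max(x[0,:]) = 82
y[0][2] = -73.41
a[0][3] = 12.85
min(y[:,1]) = -77.51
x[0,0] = -27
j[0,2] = 450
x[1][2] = 26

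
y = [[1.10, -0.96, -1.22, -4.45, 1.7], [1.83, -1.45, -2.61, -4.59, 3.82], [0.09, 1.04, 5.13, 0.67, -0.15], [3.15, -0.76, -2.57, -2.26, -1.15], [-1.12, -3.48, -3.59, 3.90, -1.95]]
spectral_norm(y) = 9.71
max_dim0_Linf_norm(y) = 5.13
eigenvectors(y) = [[-0.42+0.04j, (-0.42-0.04j), (0.4+0.21j), 0.40-0.21j, 0.05+0.00j], [(-0.64+0j), (-0.64-0j), 0.30-0.44j, 0.30+0.44j, 0.42+0.00j], [0.09+0.03j, (0.09-0.03j), -0.11+0.04j, -0.11-0.04j, -0.80+0.00j], [(0.06+0.29j), (0.06-0.29j), (0.44-0.01j), 0.44+0.01j, (0.22+0j)], [0.28-0.48j, (0.28+0.48j), (0.55+0j), 0.55-0.00j, (0.35+0j)]]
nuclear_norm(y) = 23.90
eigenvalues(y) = [(-1.14+4.94j), (-1.14-4.94j), (-0.8+2.04j), (-0.8-2.04j), (4.46+0j)]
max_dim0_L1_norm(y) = 15.87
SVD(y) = [[-0.51, 0.1, 0.06, 0.22, 0.82], [-0.69, 0.02, 0.41, 0.26, -0.53], [0.29, 0.53, -0.12, 0.78, -0.08], [-0.36, -0.20, -0.89, 0.13, -0.16], [0.2, -0.81, 0.16, 0.51, 0.08]] @ diag([9.713146738599871, 7.7700914350454, 3.323532534555229, 1.9778177346788925, 1.1125771998398442]) @ [[-0.33,0.14,0.43,0.75,-0.36], [0.06,0.44,0.77,-0.37,0.26], [-0.65,-0.20,-0.02,0.12,0.72], [0.3,-0.83,0.46,0.05,0.04], [-0.61,-0.23,0.09,-0.53,-0.53]]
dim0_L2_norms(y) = [3.97, 4.1, 7.36, 7.85, 4.76]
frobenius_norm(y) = 13.07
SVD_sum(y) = [[1.62, -0.7, -2.12, -3.71, 1.81],[2.2, -0.95, -2.88, -5.04, 2.46],[-0.93, 0.4, 1.22, 2.14, -1.04],[1.14, -0.49, -1.49, -2.62, 1.28],[-0.64, 0.28, 0.84, 1.47, -0.72]] + [[0.05, 0.35, 0.62, -0.30, 0.2],  [0.01, 0.06, 0.11, -0.05, 0.04],  [0.25, 1.82, 3.20, -1.55, 1.06],  [-0.09, -0.70, -1.22, 0.59, -0.41],  [-0.38, -2.78, -4.89, 2.36, -1.62]] + [[-0.13, -0.04, -0.00, 0.02, 0.15], [-0.89, -0.28, -0.02, 0.16, 0.99], [0.25, 0.08, 0.01, -0.05, -0.28], [1.92, 0.6, 0.05, -0.34, -2.13], [-0.35, -0.11, -0.01, 0.06, 0.39]] + [[0.13, -0.36, 0.20, 0.02, 0.02], [0.15, -0.42, 0.23, 0.02, 0.02], [0.47, -1.28, 0.71, 0.07, 0.07], [0.08, -0.21, 0.11, 0.01, 0.01], [0.31, -0.84, 0.47, 0.05, 0.04]] + [[-0.56, -0.21, 0.09, -0.49, -0.48], [0.36, 0.14, -0.06, 0.32, 0.31], [0.06, 0.02, -0.01, 0.05, 0.05], [0.11, 0.04, -0.02, 0.1, 0.10], [-0.05, -0.02, 0.01, -0.05, -0.05]]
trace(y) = 0.57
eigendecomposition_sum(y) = [[(0.13+1.23j),(0.1+0.6j),(0.12-0.06j),(-1.66-1.13j),(1.2-0.31j)], [-0.00+1.90j,(0.06+0.93j),0.19-0.07j,(-2.35-1.99j),(1.88-0.28j)], [(0.08-0.27j),(0.03-0.13j),(-0.03+0j),0.25+0.38j,(-0.28-0.04j)], [(0.86-0.17j),(0.42-0.11j),-0.05-0.08j,-0.69+1.25j,(-0.3-0.83j)], [-1.42-0.83j,(-0.72-0.36j),-0.03+0.17j,(2.51-0.9j),(-0.61+1.53j)]] + [[0.13-1.23j, 0.10-0.60j, 0.12+0.06j, (-1.66+1.13j), (1.2+0.31j)], [-0.00-1.90j, 0.06-0.93j, 0.19+0.07j, -2.35+1.99j, (1.88+0.28j)], [0.08+0.27j, 0.03+0.13j, (-0.03-0j), (0.25-0.38j), (-0.28+0.04j)], [(0.86+0.17j), (0.42+0.11j), -0.05+0.08j, -0.69-1.25j, -0.30+0.83j], [-1.42+0.83j, (-0.72+0.36j), -0.03-0.17j, 2.51+0.90j, -0.61-1.53j]] + [[0.44+0.81j,-0.56-0.47j,-0.57-0.10j,-0.57+0.12j,-0.34+0.14j], [(1.01-0.41j),-0.63+0.60j,-0.20+0.66j,0.07+0.68j,(0.12+0.42j)], [(-0.23-0.06j),(0.18-0.02j),0.12-0.09j,0.08-0.13j,(0.03-0.09j)], [0.76+0.50j,-0.71-0.14j,-0.55+0.18j,(-0.44+0.37j),-0.23+0.28j], [(0.94+0.64j),-0.89-0.19j,-0.69+0.22j,(-0.56+0.45j),-0.29+0.35j]] + [[(0.44-0.81j), -0.56+0.47j, (-0.57+0.1j), (-0.57-0.12j), -0.34-0.14j], [(1.01+0.41j), -0.63-0.60j, -0.20-0.66j, (0.07-0.68j), 0.12-0.42j], [(-0.23+0.06j), 0.18+0.02j, 0.12+0.09j, 0.08+0.13j, 0.03+0.09j], [(0.76-0.5j), -0.71+0.14j, (-0.55-0.18j), -0.44-0.37j, (-0.23-0.28j)], [(0.94-0.64j), -0.89+0.19j, -0.69-0.22j, (-0.56-0.45j), (-0.29-0.35j)]] + [[(-0.02-0j), (-0.04+0j), (-0.31-0j), (-0+0j), -0.02-0.00j], [-0.20-0.00j, -0.32+0.00j, -2.60-0.00j, -0.01+0.00j, -0.18-0.00j], [0.38+0.00j, (0.61-0j), 4.95+0.00j, 0.03-0.00j, (0.34+0j)], [(-0.1-0j), (-0.17+0j), -1.38-0.00j, (-0.01+0j), (-0.09-0j)], [-0.16-0.00j, -0.26+0.00j, -2.15-0.00j, -0.01+0.00j, (-0.15-0j)]]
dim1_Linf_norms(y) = [4.45, 4.59, 5.13, 3.15, 3.9]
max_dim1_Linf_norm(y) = 5.13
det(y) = 551.95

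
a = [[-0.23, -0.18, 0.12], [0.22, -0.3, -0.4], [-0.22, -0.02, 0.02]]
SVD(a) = [[-0.25,  -0.82,  -0.51], [0.94,  -0.33,  0.07], [-0.23,  -0.47,  0.86]] @ diag([0.5675348690034425, 0.33765178403138363, 0.10580853087378733]) @ [[0.55,-0.41,-0.72], [0.65,0.76,0.07], [-0.52,0.51,-0.69]]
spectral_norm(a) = 0.57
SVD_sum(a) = [[-0.08, 0.06, 0.10], [0.3, -0.22, -0.39], [-0.07, 0.05, 0.09]] + [[-0.18, -0.21, -0.02],[-0.07, -0.08, -0.01],[-0.1, -0.12, -0.01]] + [[0.03, -0.03, 0.04], [-0.00, 0.00, -0.01], [-0.05, 0.05, -0.06]]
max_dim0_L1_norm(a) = 0.67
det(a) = -0.02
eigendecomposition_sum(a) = [[-0.10+0.08j, 0.00-0.07j, (0.16-0.02j)], [0.12+0.04j, -0.05+0.04j, (-0.1-0.11j)], [(-0.1-0.04j), (0.05-0.03j), (0.07+0.11j)]] + [[-0.10-0.08j, 0.00+0.07j, (0.16+0.02j)], [(0.12-0.04j), (-0.05-0.04j), (-0.1+0.11j)], [(-0.1+0.04j), 0.05+0.03j, 0.07-0.11j]] + [[(-0.02+0j), -0.18-0.00j, -0.19-0.00j],[-0.02+0.00j, -0.19-0.00j, (-0.21-0j)],[-0.01+0.00j, -0.12-0.00j, -0.13-0.00j]]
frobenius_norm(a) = 0.67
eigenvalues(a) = [(-0.08+0.23j), (-0.08-0.23j), (-0.34+0j)]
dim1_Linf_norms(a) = [0.23, 0.4, 0.22]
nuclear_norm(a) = 1.01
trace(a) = -0.51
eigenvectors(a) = [[-0.62+0.00j, (-0.62-0j), (0.62+0j)], [(0.34+0.48j), (0.34-0.48j), (0.67+0j)], [-0.25-0.45j, (-0.25+0.45j), (0.41+0j)]]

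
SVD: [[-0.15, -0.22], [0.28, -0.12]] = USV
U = [[-0.46, 0.89], [0.89, 0.46]]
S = [0.32, 0.25]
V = [[1.0,-0.02], [-0.02,-1.0]]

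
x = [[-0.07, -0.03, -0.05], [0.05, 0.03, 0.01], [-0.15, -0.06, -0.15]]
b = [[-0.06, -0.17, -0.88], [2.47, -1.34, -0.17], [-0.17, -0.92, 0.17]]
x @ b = [[-0.06, 0.1, 0.06], [0.07, -0.06, -0.05], [-0.11, 0.24, 0.12]]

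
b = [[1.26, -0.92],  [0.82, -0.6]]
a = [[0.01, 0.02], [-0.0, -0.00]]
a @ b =[[0.03, -0.02], [0.0, 0.0]]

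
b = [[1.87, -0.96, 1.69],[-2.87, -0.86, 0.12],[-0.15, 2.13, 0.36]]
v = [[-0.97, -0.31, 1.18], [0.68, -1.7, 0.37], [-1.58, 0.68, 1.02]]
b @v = [[-5.14, 2.20, 3.58], [2.01, 2.43, -3.58], [1.03, -3.33, 0.98]]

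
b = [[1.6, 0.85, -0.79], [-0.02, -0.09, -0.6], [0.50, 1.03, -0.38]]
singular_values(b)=[2.24, 0.64, 0.53]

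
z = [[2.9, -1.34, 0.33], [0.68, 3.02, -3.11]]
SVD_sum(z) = [[0.06, -0.98, 0.92],[-0.21, 3.13, -2.93]] + [[2.84, -0.36, -0.59], [0.89, -0.11, -0.18]]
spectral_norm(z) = 4.50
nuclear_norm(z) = 7.55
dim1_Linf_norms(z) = [2.9, 3.11]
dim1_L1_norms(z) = [4.57, 6.81]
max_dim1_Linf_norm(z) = 3.11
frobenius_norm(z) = 5.44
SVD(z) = [[-0.30, 0.95], [0.95, 0.30]] @ diag([4.497248392348955, 3.0568213715418073]) @ [[-0.05,0.73,-0.68],  [0.97,-0.12,-0.2]]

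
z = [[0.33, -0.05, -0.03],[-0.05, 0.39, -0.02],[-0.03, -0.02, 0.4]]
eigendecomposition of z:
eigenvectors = [[0.82, 0.42, 0.39], [0.47, -0.13, -0.87], [0.31, -0.90, 0.31]]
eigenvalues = [0.29, 0.41, 0.42]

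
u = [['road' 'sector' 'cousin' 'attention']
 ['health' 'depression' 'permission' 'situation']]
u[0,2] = 'cousin'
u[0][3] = 'attention'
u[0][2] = 'cousin'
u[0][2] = 'cousin'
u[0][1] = 'sector'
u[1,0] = 'health'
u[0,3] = 'attention'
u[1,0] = 'health'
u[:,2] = ['cousin', 'permission']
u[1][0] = 'health'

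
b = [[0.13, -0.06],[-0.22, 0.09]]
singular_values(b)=[0.28, 0.01]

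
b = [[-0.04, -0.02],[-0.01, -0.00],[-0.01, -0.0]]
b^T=[[-0.04, -0.01, -0.01], [-0.02, -0.00, -0.0]]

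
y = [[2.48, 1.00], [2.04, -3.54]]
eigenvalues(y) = [2.8, -3.86]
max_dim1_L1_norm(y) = 5.58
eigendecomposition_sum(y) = [[2.67, 0.42], [0.86, 0.14]] + [[-0.19, 0.58], [1.18, -3.68]]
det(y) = -10.82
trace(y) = -1.06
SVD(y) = [[0.15, 0.99], [0.99, -0.15]] @ diag([4.11451299166449, 2.6295214091967636]) @ [[0.58, -0.81], [0.81, 0.58]]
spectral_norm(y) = 4.11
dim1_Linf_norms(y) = [2.48, 3.54]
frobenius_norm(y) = 4.88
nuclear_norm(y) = 6.74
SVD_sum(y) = [[0.37, -0.51], [2.37, -3.3]] + [[2.11, 1.51], [-0.33, -0.24]]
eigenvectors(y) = [[0.95, -0.16], [0.31, 0.99]]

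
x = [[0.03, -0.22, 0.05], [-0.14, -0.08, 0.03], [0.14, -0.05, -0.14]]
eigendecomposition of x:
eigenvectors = [[-0.81,  0.59,  0.29],[0.4,  0.61,  0.39],[-0.43,  -0.52,  0.87]]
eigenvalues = [0.17, -0.24, -0.12]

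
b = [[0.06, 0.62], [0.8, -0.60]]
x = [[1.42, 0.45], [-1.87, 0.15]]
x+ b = [[1.48, 1.07], [-1.07, -0.45]]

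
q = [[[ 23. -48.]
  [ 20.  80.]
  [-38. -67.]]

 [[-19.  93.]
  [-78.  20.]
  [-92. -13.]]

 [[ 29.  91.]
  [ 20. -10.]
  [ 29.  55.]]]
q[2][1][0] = 20.0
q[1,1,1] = 20.0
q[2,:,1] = [91.0, -10.0, 55.0]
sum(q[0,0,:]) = -25.0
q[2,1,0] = 20.0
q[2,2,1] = 55.0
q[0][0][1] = -48.0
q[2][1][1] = -10.0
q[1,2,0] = -92.0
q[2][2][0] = 29.0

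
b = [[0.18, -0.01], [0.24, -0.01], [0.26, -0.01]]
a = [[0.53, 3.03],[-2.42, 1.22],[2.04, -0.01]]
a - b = [[0.35, 3.04], [-2.66, 1.23], [1.78, 0.0]]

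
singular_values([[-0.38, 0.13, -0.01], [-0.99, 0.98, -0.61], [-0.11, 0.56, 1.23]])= [1.56, 1.36, 0.2]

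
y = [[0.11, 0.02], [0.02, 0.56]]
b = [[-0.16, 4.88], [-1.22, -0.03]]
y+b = [[-0.05, 4.9], [-1.20, 0.53]]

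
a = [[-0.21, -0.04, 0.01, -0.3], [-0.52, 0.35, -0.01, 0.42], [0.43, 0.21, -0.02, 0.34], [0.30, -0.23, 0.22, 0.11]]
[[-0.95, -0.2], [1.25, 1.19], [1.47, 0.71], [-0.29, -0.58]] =a@[[0.64, -0.03], [1.52, 3.01], [-1.83, 0.40], [2.46, 0.29]]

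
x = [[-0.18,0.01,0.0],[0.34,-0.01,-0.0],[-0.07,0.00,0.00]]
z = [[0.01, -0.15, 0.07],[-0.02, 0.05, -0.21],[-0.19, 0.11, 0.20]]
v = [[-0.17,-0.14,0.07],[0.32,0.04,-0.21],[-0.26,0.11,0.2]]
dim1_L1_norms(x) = [0.19, 0.35, 0.07]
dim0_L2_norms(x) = [0.39, 0.01, 0.0]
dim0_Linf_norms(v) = [0.32, 0.14, 0.21]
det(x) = 0.00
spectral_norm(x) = 0.39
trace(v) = 0.07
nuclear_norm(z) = 0.63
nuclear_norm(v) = 0.73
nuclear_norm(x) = 0.40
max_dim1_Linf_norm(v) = 0.32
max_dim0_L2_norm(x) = 0.39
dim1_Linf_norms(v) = [0.17, 0.32, 0.26]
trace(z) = 0.26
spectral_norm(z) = 0.33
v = z + x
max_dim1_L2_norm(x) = 0.34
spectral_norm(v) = 0.53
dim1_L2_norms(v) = [0.23, 0.38, 0.35]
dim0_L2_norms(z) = [0.19, 0.19, 0.3]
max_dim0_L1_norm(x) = 0.59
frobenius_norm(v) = 0.57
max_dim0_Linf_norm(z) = 0.21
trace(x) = -0.19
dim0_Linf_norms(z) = [0.19, 0.15, 0.21]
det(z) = -0.01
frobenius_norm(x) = 0.39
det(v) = -0.00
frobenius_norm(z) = 0.40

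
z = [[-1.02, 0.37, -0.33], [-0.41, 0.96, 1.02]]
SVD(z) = [[0.39, 0.92], [0.92, -0.39]] @ diag([1.5216664326374654, 1.0492050646963016]) @ [[-0.51, 0.68, 0.53], [-0.74, -0.03, -0.67]]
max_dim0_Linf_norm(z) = 1.02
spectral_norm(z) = 1.52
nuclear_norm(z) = 2.57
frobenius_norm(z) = 1.85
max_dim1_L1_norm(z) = 2.39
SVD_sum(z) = [[-0.3, 0.4, 0.32], [-0.71, 0.95, 0.75]] + [[-0.72,-0.03,-0.65],  [0.30,0.01,0.27]]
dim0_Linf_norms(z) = [1.02, 0.96, 1.02]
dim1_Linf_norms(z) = [1.02, 1.02]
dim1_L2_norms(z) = [1.13, 1.46]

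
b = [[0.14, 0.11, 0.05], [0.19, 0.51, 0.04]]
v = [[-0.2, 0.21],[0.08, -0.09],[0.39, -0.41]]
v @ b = [[0.01, 0.09, -0.0], [-0.01, -0.04, 0.0], [-0.02, -0.17, 0.0]]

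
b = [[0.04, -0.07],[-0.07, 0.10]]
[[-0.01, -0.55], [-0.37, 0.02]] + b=[[0.03, -0.62], [-0.44, 0.12]]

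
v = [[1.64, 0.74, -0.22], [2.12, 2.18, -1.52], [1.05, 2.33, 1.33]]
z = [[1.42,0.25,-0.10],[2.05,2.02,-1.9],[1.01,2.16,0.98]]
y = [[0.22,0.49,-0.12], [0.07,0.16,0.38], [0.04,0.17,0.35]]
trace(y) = 0.73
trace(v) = 5.15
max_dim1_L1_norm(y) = 0.83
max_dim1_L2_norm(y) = 0.55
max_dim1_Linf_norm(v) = 2.33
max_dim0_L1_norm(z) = 4.48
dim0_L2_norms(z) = [2.69, 2.97, 2.14]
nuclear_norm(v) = 7.12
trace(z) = 4.42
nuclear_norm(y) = 1.14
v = z + y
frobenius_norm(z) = 4.54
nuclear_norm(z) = 6.90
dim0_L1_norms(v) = [4.81, 5.25, 3.07]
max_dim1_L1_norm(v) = 5.82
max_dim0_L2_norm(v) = 3.28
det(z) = 7.42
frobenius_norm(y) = 0.79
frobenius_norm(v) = 4.81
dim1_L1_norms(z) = [1.77, 5.97, 4.15]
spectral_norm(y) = 0.62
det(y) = -0.01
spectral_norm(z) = 3.97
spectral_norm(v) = 4.25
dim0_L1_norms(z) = [4.48, 4.43, 2.98]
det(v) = 6.71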